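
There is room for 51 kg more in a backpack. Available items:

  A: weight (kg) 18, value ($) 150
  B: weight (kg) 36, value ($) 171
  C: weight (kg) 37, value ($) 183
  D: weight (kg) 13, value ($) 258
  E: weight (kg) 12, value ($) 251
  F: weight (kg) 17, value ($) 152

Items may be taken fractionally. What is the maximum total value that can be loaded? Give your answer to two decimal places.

736.00

Sort by value per unit weight and fill in that order.
Order: E (251/12=20.92) > D (258/13=19.85) > F (152/17=8.94) > A (150/18=8.33) > C (183/37=4.95) > B (171/36=4.75)
Fill: take E (12 @ 251) → take D (13 @ 258) → take F (17 @ 152) → take 9/18 of A → 75.00; 51/51 used.
Total value = 736.00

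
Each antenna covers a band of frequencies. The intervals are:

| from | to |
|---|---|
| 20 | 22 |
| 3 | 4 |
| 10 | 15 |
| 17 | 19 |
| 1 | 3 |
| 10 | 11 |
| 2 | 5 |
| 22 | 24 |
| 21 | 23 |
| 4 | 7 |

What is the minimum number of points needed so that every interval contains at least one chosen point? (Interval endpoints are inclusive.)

Sort by right endpoint; whenever an interval is uncovered, place a point at its right end.
Sorted: [1,3] [3,4] [2,5] [4,7] [10,11] [10,15] [17,19] [20,22] [21,23] [22,24]
{[1,3],[3,4],[2,5]} hit by 3; {[4,7]} hit by 7; {[10,11],[10,15]} hit by 11; {[17,19]} hit by 19; {[20,22],[21,23],[22,24]} hit by 22.
Points: 3, 7, 11, 19, 22 (5 total).

5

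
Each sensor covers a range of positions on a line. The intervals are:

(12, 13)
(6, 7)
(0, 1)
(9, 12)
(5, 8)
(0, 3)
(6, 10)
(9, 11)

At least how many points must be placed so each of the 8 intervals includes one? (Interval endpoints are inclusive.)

4

Sorted: [0,1] [0,3] [6,7] [5,8] [6,10] [9,11] [9,12] [12,13]
{[0,1],[0,3]} hit by 1; {[6,7],[5,8],[6,10]} hit by 7; {[9,11],[9,12]} hit by 11; {[12,13]} hit by 13.
Points: 1, 7, 11, 13 (4 total).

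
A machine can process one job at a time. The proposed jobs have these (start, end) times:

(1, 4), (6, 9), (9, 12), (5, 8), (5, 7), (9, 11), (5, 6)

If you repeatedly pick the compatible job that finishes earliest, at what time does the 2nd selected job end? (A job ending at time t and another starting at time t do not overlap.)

6

By end time: (1,4), (5,6), (5,7), (5,8), (6,9), (9,11), (9,12).
Pick (1,4); next start ≥ 4 → (5,6); next start ≥ 6 → (6,9); next start ≥ 9 → (9,11).
Selected: (1,4) (5,6) (6,9) (9,11)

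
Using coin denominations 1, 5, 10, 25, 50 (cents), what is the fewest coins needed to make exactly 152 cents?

Greedy: take as many of the largest coin as possible, then repeat with the remainder.
152 − 3×50→2 − 2×1→0
Total coins = 3 + 2 = 5

5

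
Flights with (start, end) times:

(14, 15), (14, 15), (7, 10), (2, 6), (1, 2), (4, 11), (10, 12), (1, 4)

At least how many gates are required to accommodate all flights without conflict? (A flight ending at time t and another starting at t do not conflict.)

2

Events (time:±→running): 1:+→1 1:+→2 … peak 2.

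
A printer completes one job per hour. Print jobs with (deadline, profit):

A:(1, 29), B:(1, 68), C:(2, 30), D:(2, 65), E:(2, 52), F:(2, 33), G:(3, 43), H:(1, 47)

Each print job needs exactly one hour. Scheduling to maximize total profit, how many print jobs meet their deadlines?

By profit: B(d1,68), D(d2,65), E(d2,52), H(d1,47), G(d3,43), F(d2,33), C(d2,30), A(d1,29)
B→slot 1; D→slot 2; E skipped; H skipped; G→slot 3; F skipped; C skipped; A skipped.
3 of 8 scheduled.

3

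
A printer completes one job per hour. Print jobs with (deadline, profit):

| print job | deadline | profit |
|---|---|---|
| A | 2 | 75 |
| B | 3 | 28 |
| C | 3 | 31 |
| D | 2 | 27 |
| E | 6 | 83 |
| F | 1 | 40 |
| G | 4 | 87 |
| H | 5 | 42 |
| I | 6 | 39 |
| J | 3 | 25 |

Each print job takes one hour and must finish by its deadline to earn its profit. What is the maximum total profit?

366

Sort by profit descending; place each in the latest free slot ≤ its deadline.
By profit: G(d4,87), E(d6,83), A(d2,75), H(d5,42), F(d1,40), I(d6,39), C(d3,31), B(d3,28), D(d2,27), J(d3,25)
G→slot 4; E→slot 6; A→slot 2; H→slot 5; F→slot 1; I→slot 3; C skipped; B skipped; D skipped; J skipped.
Profit = 40 + 75 + 39 + 87 + 42 + 83 = 366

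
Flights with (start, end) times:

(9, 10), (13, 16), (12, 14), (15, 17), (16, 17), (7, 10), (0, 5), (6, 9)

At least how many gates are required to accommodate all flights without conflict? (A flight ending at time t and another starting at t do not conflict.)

2

starts: [0, 6, 7, 9, 12, 13, 15, 16]
ends:   [5, 9, 10, 10, 14, 16, 17, 17]
s0→1 e5→0 s6→1 s7→2  — peak 2.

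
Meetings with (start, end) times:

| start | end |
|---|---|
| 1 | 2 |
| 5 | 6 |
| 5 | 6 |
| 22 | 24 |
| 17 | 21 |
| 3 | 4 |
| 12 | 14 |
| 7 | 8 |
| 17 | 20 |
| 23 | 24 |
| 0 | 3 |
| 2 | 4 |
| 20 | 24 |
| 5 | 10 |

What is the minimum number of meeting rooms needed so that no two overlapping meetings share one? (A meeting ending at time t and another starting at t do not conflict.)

3

starts: [0, 1, 2, 3, 5, 5, 5, 7, 12, 17, 17, 20, 22, 23]
ends:   [2, 3, 4, 4, 6, 6, 8, 10, 14, 20, 21, 24, 24, 24]
s0→1 s1→2 e2→1 s2→2 e3→1 s3→2 e4→1 e4→0 s5→1 s5→2 s5→3  — peak 3.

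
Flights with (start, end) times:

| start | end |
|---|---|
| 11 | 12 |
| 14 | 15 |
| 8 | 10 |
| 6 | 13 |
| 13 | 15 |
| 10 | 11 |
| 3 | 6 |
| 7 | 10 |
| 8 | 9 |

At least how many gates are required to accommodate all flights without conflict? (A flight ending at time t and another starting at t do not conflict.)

The answer is the maximum number of intervals overlapping at any instant.
Events (time:±→running): 3:+→1 6:-→0 6:+→1 7:+→2 8:+→3 8:+→4 … peak 4.

4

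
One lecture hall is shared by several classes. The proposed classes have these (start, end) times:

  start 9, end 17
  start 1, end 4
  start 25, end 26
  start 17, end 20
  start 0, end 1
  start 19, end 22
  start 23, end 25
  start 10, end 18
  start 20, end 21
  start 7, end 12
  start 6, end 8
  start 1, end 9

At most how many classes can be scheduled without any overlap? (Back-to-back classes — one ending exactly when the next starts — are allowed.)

8

Sorted by end: (0,1)  (1,4)  (6,8)  (1,9)  (7,12)  (9,17)  (10,18)  (17,20)  (20,21)  (19,22)  (23,25)  (25,26)
take (0,1); take (1,4); take (6,8); skip (7,12); take (9,17); skip (10,18); take (17,20); take (20,21); take (23,25); take (25,26).
Selected 8 classes.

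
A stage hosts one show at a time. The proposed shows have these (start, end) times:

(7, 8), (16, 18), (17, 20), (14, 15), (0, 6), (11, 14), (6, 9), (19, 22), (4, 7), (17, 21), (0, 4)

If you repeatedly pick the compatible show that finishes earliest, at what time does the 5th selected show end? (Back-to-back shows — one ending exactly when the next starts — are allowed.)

15

Order by finish time; keep every interval that doesn't clash with the previous kept one.
By end time: (0,4), (0,6), (4,7), (7,8), (6,9), (11,14), (14,15), (16,18), (17,20), (17,21), (19,22).
Pick (0,4); next start ≥ 4 → (4,7); next start ≥ 7 → (7,8); next start ≥ 8 → (11,14); next start ≥ 14 → (14,15); next start ≥ 15 → (16,18); next start ≥ 18 → (19,22).
Selected: (0,4) (4,7) (7,8) (11,14) (14,15) (16,18) (19,22)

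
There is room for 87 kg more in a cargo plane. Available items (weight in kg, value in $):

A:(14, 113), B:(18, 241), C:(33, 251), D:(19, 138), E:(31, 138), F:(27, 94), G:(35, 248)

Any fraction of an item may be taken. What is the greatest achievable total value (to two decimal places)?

764.26

Greedy by value/weight ratio, highest first.
Ratios (sorted): B 13.39, A 8.07, C 7.61, D 7.26, G 7.09, E 4.45, F 3.48
take B (18 @ 241); take A (14 @ 113); take C (33 @ 251); take D (19 @ 138); take 3/35 of G → 21.26. Capacity used 87/87.
Total value = 764.26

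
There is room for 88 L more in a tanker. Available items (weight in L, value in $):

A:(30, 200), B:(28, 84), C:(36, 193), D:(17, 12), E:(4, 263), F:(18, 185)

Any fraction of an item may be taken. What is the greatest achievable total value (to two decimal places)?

841.00

Sort by value per unit weight and fill in that order.
Order: E (263/4=65.75) > F (185/18=10.28) > A (200/30=6.67) > C (193/36=5.36) > B (84/28=3.00) > D (12/17=0.71)
Fill: take E (4 @ 263) → take F (18 @ 185) → take A (30 @ 200) → take C (36 @ 193); 88/88 used.
Total value = 841.00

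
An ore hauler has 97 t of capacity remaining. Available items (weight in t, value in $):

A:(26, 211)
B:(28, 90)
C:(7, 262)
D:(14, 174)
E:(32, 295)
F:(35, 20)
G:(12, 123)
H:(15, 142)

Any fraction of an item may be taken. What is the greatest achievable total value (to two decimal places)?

Greedy by value/weight ratio, highest first.
Order: C (262/7=37.43) > D (174/14=12.43) > G (123/12=10.25) > H (142/15=9.47) > E (295/32=9.22) > A (211/26=8.12) > B (90/28=3.21) > F (20/35=0.57)
Fill: take C (7 @ 262) → take D (14 @ 174) → take G (12 @ 123) → take H (15 @ 142) → take E (32 @ 295) → take 17/26 of A → 137.96; 97/97 used.
Total value = 1133.96

1133.96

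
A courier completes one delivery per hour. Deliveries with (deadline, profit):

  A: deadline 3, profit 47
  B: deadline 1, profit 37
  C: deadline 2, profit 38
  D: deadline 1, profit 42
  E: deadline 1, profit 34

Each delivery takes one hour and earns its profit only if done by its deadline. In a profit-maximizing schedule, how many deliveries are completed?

3

Sort by profit descending; place each in the latest free slot ≤ its deadline.
By profit: A(d3,47), D(d1,42), C(d2,38), B(d1,37), E(d1,34)
A→slot 3; D→slot 1; C→slot 2; B skipped; E skipped.
3 of 5 scheduled.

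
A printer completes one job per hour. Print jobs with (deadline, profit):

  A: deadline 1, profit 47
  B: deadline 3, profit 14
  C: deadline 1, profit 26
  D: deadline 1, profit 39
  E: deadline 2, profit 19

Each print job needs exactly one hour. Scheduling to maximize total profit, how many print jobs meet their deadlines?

3

Take jobs in profit order; each goes to the latest open slot no later than its deadline.
Profit order: A=47 D=39 C=26 E=19 B=14
Assign: A→slot 1, D skipped, C skipped, E→slot 2, B→slot 3.
Slots: [1:A] [2:E] [3:B]
3 of 5 scheduled.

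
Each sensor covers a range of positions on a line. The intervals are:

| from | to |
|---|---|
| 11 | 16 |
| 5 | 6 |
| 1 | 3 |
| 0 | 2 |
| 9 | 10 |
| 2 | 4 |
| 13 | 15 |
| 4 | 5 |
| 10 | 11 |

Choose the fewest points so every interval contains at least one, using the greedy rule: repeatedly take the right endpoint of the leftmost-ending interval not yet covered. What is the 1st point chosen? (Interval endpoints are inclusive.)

2

By right end: [0,2]  [1,3]  [2,4]  [4,5]  [5,6]  [9,10]  [10,11]  [13,15]  [11,16]
[0,2] uncovered → point at 2; [4,5] uncovered → point at 5; [9,10] uncovered → point at 10; [13,15] uncovered → point at 15.
Points: 2, 5, 10, 15 (4 total).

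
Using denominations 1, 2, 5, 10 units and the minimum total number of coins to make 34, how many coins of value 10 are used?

3

Use the largest denomination that fits, subtract, and repeat.
34 − 3×10→4 − 2×2→0
Count of 10: 3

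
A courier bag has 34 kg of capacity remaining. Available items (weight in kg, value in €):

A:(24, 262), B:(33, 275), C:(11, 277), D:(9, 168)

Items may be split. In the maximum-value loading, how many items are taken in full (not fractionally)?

Greedy by value/weight ratio, highest first.
Ratios (sorted): C 25.18, D 18.67, A 10.92, B 8.33
take C (11 @ 277); take D (9 @ 168); take 14/24 of A → 152.83. Capacity used 34/34.
2 item(s) taken whole; one partial (take 14/24 of A).

2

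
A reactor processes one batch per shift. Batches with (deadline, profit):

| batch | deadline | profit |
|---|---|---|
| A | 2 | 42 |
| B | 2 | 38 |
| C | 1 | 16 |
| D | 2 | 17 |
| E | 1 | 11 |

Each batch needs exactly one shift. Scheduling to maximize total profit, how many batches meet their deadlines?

By profit: A(d2,42), B(d2,38), D(d2,17), C(d1,16), E(d1,11)
A→slot 2; B→slot 1; D skipped; C skipped; E skipped.
2 of 5 scheduled.

2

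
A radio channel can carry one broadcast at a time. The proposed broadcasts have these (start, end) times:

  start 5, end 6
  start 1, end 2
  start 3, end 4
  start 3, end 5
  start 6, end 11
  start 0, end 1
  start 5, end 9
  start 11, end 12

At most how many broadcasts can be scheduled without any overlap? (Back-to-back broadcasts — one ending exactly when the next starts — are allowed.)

6

Greedy by earliest finish: after sorting by end time, pick each interval compatible with the last pick.
Sorted by end: (0,1)  (1,2)  (3,4)  (3,5)  (5,6)  (5,9)  (6,11)  (11,12)
take (0,1); take (1,2); take (3,4); take (5,6); take (6,11); take (11,12).
Selected 6 broadcasts.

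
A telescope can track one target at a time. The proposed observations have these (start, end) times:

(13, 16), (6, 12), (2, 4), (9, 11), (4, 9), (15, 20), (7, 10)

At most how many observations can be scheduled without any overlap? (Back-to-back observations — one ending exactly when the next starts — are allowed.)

Order by finish time; keep every interval that doesn't clash with the previous kept one.
By end time: (2,4), (4,9), (7,10), (9,11), (6,12), (13,16), (15,20).
Pick (2,4); next start ≥ 4 → (4,9); next start ≥ 9 → (9,11); next start ≥ 11 → (13,16).
Selected 4 observations.

4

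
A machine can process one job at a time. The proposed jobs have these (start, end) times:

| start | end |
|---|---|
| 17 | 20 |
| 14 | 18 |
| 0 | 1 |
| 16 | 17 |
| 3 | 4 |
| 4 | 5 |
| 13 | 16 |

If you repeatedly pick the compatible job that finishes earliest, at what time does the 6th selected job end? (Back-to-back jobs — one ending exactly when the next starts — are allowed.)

Order by finish time; keep every interval that doesn't clash with the previous kept one.
By end time: (0,1), (3,4), (4,5), (13,16), (16,17), (14,18), (17,20).
Pick (0,1); next start ≥ 1 → (3,4); next start ≥ 4 → (4,5); next start ≥ 5 → (13,16); next start ≥ 16 → (16,17); next start ≥ 17 → (17,20).
Selected: (0,1) (3,4) (4,5) (13,16) (16,17) (17,20)

20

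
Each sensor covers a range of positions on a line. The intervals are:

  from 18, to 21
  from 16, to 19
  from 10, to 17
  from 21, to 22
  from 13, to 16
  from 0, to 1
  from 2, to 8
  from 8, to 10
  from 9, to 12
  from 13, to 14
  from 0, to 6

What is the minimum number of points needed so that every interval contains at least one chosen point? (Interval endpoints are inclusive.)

Sorted: [0,1] [0,6] [2,8] [8,10] [9,12] [13,14] [13,16] [10,17] [16,19] [18,21] [21,22]
{[0,1],[0,6]} hit by 1; {[2,8],[8,10]} hit by 8; {[9,12]} hit by 12; {[13,14],[13,16],[10,17]} hit by 14; {[16,19],[18,21]} hit by 19; {[21,22]} hit by 22.
Points: 1, 8, 12, 14, 19, 22 (6 total).

6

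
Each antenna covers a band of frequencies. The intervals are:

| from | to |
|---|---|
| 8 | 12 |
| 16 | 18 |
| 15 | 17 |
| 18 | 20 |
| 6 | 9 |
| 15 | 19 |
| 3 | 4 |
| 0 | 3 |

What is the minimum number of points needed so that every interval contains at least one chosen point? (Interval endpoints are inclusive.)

4

By right end: [0,3]  [3,4]  [6,9]  [8,12]  [15,17]  [16,18]  [15,19]  [18,20]
[0,3] uncovered → point at 3; [6,9] uncovered → point at 9; [15,17] uncovered → point at 17; [18,20] uncovered → point at 20.
Points: 3, 9, 17, 20 (4 total).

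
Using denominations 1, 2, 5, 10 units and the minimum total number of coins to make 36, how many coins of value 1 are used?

36 = 3×10 + 1×5 + 1×1
Count of 1: 1

1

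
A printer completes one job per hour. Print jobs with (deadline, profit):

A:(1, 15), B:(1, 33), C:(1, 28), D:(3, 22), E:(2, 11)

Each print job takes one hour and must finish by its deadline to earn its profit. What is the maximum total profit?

Take jobs in profit order; each goes to the latest open slot no later than its deadline.
Profit order: B=33 C=28 D=22 A=15 E=11
Assign: B→slot 1, C skipped, D→slot 3, A skipped, E→slot 2.
Slots: [1:B] [2:E] [3:D]
Profit = 33 + 11 + 22 = 66

66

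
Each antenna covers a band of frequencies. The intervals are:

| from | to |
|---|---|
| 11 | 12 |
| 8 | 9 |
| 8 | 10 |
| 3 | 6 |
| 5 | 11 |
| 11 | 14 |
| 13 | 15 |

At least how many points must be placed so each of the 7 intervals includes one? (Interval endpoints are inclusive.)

By right end: [3,6]  [8,9]  [8,10]  [5,11]  [11,12]  [11,14]  [13,15]
[3,6] uncovered → point at 6; [8,9] uncovered → point at 9; [11,12] uncovered → point at 12; [13,15] uncovered → point at 15.
Points: 6, 9, 12, 15 (4 total).

4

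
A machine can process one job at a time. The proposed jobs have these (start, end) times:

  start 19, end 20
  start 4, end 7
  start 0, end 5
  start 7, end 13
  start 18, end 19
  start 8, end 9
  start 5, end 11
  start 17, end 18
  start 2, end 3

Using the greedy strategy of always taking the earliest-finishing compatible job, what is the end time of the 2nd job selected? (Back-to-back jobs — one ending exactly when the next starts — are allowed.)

By end time: (2,3), (0,5), (4,7), (8,9), (5,11), (7,13), (17,18), (18,19), (19,20).
Pick (2,3); next start ≥ 3 → (4,7); next start ≥ 7 → (8,9); next start ≥ 9 → (17,18); next start ≥ 18 → (18,19); next start ≥ 19 → (19,20).
Selected: (2,3) (4,7) (8,9) (17,18) (18,19) (19,20)

7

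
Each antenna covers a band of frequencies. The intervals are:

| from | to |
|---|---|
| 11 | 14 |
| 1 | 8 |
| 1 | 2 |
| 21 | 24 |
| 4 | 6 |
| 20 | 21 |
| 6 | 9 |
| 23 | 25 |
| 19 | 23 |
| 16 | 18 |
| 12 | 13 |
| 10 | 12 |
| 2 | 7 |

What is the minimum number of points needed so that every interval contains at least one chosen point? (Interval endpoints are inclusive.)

Process intervals by earliest right end; each time one isn't hit yet, stab at its right endpoint.
Sorted: [1,2] [4,6] [2,7] [1,8] [6,9] [10,12] [12,13] [11,14] [16,18] [20,21] [19,23] [21,24] [23,25]
{[1,2]} hit by 2; {[4,6],[2,7],[1,8],[6,9]} hit by 6; {[10,12],[12,13],[11,14]} hit by 12; {[16,18]} hit by 18; {[20,21],[19,23],[21,24]} hit by 21; {[23,25]} hit by 25.
Points: 2, 6, 12, 18, 21, 25 (6 total).

6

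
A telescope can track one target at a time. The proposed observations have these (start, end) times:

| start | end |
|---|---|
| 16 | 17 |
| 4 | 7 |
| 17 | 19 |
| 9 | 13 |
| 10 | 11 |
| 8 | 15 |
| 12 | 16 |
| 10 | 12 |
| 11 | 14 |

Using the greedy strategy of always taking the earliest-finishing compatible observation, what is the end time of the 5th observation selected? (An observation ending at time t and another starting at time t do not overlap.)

19

Sort by end time and greedily take each interval whose start is ≥ the last chosen end.
By end time: (4,7), (10,11), (10,12), (9,13), (11,14), (8,15), (12,16), (16,17), (17,19).
Pick (4,7); next start ≥ 7 → (10,11); next start ≥ 11 → (11,14); next start ≥ 14 → (16,17); next start ≥ 17 → (17,19).
Selected: (4,7) (10,11) (11,14) (16,17) (17,19)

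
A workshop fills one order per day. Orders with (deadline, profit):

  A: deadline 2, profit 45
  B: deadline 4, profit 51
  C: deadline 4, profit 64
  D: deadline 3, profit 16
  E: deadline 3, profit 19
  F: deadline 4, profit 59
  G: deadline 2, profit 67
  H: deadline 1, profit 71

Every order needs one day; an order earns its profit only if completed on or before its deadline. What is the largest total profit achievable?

261

Profit order: H=71 G=67 C=64 F=59 B=51 A=45 E=19 D=16
Assign: H→slot 1, G→slot 2, C→slot 4, F→slot 3, B skipped, A skipped, E skipped, D skipped.
Slots: [1:H] [2:G] [3:F] [4:C]
Profit = 71 + 67 + 59 + 64 = 261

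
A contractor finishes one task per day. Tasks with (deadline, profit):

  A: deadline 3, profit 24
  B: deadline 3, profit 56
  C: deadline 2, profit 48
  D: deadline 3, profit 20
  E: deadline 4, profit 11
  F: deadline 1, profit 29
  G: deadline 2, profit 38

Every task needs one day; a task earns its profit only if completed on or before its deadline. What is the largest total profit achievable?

Profit order: B=56 C=48 G=38 F=29 A=24 D=20 E=11
Assign: B→slot 3, C→slot 2, G→slot 1, F skipped, A skipped, D skipped, E→slot 4.
Slots: [1:G] [2:C] [3:B] [4:E]
Profit = 38 + 48 + 56 + 11 = 153

153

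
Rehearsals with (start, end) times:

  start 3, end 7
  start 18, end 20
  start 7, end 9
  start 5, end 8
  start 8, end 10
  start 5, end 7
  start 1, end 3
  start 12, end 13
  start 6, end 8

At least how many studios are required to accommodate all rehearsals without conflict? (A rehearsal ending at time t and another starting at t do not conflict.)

4

starts: [1, 3, 5, 5, 6, 7, 8, 12, 18]
ends:   [3, 7, 7, 8, 8, 9, 10, 13, 20]
s1→1 e3→0 s3→1 s5→2 s5→3 s6→4  — peak 4.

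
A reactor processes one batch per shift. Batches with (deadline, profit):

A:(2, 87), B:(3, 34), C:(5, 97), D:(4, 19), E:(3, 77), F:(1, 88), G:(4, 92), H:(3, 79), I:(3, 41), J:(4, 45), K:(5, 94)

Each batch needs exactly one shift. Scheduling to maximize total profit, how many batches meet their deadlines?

5

By profit: C(d5,97), K(d5,94), G(d4,92), F(d1,88), A(d2,87), H(d3,79), E(d3,77), J(d4,45), I(d3,41), B(d3,34), D(d4,19)
C→slot 5; K→slot 4; G→slot 3; F→slot 1; A→slot 2; H skipped; E skipped; J skipped; I skipped; B skipped; D skipped.
5 of 11 scheduled.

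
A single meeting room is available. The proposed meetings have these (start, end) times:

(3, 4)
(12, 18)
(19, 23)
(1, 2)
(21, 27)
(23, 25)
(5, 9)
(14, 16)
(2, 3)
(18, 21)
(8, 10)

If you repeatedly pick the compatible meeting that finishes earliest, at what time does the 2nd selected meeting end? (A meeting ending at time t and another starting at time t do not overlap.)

3

Sort by end time and greedily take each interval whose start is ≥ the last chosen end.
By end time: (1,2), (2,3), (3,4), (5,9), (8,10), (14,16), (12,18), (18,21), (19,23), (23,25), (21,27).
Pick (1,2); next start ≥ 2 → (2,3); next start ≥ 3 → (3,4); next start ≥ 4 → (5,9); next start ≥ 9 → (14,16); next start ≥ 16 → (18,21); next start ≥ 21 → (23,25).
Selected: (1,2) (2,3) (3,4) (5,9) (14,16) (18,21) (23,25)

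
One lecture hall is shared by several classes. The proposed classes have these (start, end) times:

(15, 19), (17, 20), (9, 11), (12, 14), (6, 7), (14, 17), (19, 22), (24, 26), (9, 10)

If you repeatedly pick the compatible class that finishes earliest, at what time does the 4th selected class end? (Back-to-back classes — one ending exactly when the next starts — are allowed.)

Order by finish time; keep every interval that doesn't clash with the previous kept one.
Sorted by end: (6,7)  (9,10)  (9,11)  (12,14)  (14,17)  (15,19)  (17,20)  (19,22)  (24,26)
take (6,7); take (9,10); skip (9,11); take (12,14); take (14,17); skip (15,19); take (17,20); skip (19,22); take (24,26).
Selected: (6,7) (9,10) (12,14) (14,17) (17,20) (24,26)

17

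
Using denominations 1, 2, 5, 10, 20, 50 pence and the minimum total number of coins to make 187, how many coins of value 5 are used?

Greedy: take as many of the largest coin as possible, then repeat with the remainder.
187 = 3×50 + 1×20 + 1×10 + 1×5 + 1×2
Count of 5: 1

1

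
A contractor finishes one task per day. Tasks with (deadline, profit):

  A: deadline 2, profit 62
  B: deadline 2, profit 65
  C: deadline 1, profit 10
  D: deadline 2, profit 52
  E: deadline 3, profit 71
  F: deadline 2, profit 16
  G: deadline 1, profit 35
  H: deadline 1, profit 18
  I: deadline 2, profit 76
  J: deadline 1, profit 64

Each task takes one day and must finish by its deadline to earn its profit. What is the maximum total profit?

212

Sort by profit descending; place each in the latest free slot ≤ its deadline.
By profit: I(d2,76), E(d3,71), B(d2,65), J(d1,64), A(d2,62), D(d2,52), G(d1,35), H(d1,18), F(d2,16), C(d1,10)
I→slot 2; E→slot 3; B→slot 1; J skipped; A skipped; D skipped; G skipped; H skipped; F skipped; C skipped.
Profit = 65 + 76 + 71 = 212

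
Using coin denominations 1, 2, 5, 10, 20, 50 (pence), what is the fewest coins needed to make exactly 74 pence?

74 − 1×50→24 − 1×20→4 − 2×2→0
Total coins = 1 + 1 + 2 = 4

4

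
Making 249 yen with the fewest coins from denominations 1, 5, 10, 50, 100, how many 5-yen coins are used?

1

249 = 2×100 + 4×10 + 1×5 + 4×1
Count of 5: 1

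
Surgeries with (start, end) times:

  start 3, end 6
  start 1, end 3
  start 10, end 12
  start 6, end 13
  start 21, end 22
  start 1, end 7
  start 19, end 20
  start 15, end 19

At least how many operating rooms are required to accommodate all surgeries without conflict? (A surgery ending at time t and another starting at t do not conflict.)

2

The answer is the maximum number of intervals overlapping at any instant.
Events (time:±→running): 1:+→1 1:+→2 … peak 2.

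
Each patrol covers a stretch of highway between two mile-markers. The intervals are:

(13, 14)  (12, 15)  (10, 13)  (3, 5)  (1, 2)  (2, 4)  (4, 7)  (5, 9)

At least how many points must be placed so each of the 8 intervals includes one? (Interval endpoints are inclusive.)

3

Process intervals by earliest right end; each time one isn't hit yet, stab at its right endpoint.
Sorted: [1,2] [2,4] [3,5] [4,7] [5,9] [10,13] [13,14] [12,15]
{[1,2],[2,4]} hit by 2; {[3,5],[4,7],[5,9]} hit by 5; {[10,13],[13,14],[12,15]} hit by 13.
Points: 2, 5, 13 (3 total).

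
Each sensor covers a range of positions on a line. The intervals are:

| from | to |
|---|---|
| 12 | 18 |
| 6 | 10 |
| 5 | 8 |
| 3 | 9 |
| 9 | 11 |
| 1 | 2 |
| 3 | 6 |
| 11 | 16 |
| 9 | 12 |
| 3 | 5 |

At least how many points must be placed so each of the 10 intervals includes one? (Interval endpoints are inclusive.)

Sort by right endpoint; whenever an interval is uncovered, place a point at its right end.
Sorted: [1,2] [3,5] [3,6] [5,8] [3,9] [6,10] [9,11] [9,12] [11,16] [12,18]
{[1,2]} hit by 2; {[3,5],[3,6],[5,8],[3,9]} hit by 5; {[6,10],[9,11],[9,12]} hit by 10; {[11,16],[12,18]} hit by 16.
Points: 2, 5, 10, 16 (4 total).

4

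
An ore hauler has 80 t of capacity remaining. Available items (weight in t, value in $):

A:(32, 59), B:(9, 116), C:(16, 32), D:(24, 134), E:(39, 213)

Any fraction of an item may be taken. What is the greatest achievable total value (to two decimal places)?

Greedy by value/weight ratio, highest first.
Ratios (sorted): B 12.89, D 5.58, E 5.46, C 2.00, A 1.84
take B (9 @ 116); take D (24 @ 134); take E (39 @ 213); take 8/16 of C → 16.00. Capacity used 80/80.
Total value = 479.00

479.00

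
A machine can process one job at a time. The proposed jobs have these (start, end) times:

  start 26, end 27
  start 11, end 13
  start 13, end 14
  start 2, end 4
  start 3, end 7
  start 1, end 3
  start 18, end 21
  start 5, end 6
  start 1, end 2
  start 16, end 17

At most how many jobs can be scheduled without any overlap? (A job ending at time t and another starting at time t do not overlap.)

8

Order by finish time; keep every interval that doesn't clash with the previous kept one.
Sorted by end: (1,2)  (1,3)  (2,4)  (5,6)  (3,7)  (11,13)  (13,14)  (16,17)  (18,21)  (26,27)
take (1,2); take (2,4); take (5,6); take (11,13); take (13,14); take (16,17); take (18,21); take (26,27).
Selected 8 jobs.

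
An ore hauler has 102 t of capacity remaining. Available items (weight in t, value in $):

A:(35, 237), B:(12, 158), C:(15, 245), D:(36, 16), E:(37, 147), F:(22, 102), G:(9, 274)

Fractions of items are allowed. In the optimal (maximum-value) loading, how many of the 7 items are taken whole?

Order: G (274/9=30.44) > C (245/15=16.33) > B (158/12=13.17) > A (237/35=6.77) > F (102/22=4.64) > E (147/37=3.97) > D (16/36=0.44)
Fill: take G (9 @ 274) → take C (15 @ 245) → take B (12 @ 158) → take A (35 @ 237) → take F (22 @ 102) → take 9/37 of E → 35.76; 102/102 used.
5 item(s) taken whole; one partial (take 9/37 of E).

5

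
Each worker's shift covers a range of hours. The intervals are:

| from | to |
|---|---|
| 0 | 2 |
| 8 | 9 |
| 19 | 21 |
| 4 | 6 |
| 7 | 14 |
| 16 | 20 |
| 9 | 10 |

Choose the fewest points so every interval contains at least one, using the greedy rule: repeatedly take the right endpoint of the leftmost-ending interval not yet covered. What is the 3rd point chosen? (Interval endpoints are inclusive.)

9

Process intervals by earliest right end; each time one isn't hit yet, stab at its right endpoint.
Sorted: [0,2] [4,6] [8,9] [9,10] [7,14] [16,20] [19,21]
{[0,2]} hit by 2; {[4,6]} hit by 6; {[8,9],[9,10],[7,14]} hit by 9; {[16,20],[19,21]} hit by 20.
Points: 2, 6, 9, 20 (4 total).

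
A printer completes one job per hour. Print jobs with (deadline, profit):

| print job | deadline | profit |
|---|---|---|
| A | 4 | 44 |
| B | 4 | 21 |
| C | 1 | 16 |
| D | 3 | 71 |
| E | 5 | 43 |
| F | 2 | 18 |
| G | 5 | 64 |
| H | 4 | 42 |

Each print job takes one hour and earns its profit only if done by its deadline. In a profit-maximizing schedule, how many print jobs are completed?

Take jobs in profit order; each goes to the latest open slot no later than its deadline.
By profit: D(d3,71), G(d5,64), A(d4,44), E(d5,43), H(d4,42), B(d4,21), F(d2,18), C(d1,16)
D→slot 3; G→slot 5; A→slot 4; E→slot 2; H→slot 1; B skipped; F skipped; C skipped.
5 of 8 scheduled.

5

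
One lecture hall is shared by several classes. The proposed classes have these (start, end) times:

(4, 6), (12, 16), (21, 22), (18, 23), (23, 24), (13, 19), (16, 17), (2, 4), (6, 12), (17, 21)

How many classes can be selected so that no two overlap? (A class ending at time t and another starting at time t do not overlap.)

By end time: (2,4), (4,6), (6,12), (12,16), (16,17), (13,19), (17,21), (21,22), (18,23), (23,24).
Pick (2,4); next start ≥ 4 → (4,6); next start ≥ 6 → (6,12); next start ≥ 12 → (12,16); next start ≥ 16 → (16,17); next start ≥ 17 → (17,21); next start ≥ 21 → (21,22); next start ≥ 22 → (23,24).
Selected 8 classes.

8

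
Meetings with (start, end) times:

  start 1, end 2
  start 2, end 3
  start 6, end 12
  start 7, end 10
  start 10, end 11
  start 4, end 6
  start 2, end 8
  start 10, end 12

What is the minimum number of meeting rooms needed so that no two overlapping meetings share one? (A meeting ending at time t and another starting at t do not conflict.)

3

starts: [1, 2, 2, 4, 6, 7, 10, 10]
ends:   [2, 3, 6, 8, 10, 11, 12, 12]
s1→1 e2→0 s2→1 s2→2 e3→1 s4→2 e6→1 s6→2 s7→3  — peak 3.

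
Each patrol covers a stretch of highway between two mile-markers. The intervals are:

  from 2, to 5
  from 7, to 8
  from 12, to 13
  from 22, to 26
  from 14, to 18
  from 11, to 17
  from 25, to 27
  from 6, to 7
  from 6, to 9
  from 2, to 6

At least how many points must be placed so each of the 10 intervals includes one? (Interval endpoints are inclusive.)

5

Process intervals by earliest right end; each time one isn't hit yet, stab at its right endpoint.
Sorted: [2,5] [2,6] [6,7] [7,8] [6,9] [12,13] [11,17] [14,18] [22,26] [25,27]
{[2,5],[2,6]} hit by 5; {[6,7],[7,8],[6,9]} hit by 7; {[12,13],[11,17]} hit by 13; {[14,18]} hit by 18; {[22,26],[25,27]} hit by 26.
Points: 5, 7, 13, 18, 26 (5 total).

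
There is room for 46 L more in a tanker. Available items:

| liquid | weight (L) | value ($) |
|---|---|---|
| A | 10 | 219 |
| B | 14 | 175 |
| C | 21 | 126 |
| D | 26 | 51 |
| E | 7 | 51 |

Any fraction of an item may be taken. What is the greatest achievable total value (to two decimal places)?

Order: A (219/10=21.90) > B (175/14=12.50) > E (51/7=7.29) > C (126/21=6.00) > D (51/26=1.96)
Fill: take A (10 @ 219) → take B (14 @ 175) → take E (7 @ 51) → take 15/21 of C → 90.00; 46/46 used.
Total value = 535.00

535.00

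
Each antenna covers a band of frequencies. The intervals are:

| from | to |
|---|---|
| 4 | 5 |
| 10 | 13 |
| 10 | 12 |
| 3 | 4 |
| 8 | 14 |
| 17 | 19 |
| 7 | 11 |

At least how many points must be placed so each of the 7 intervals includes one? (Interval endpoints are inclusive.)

Sorted: [3,4] [4,5] [7,11] [10,12] [10,13] [8,14] [17,19]
{[3,4],[4,5]} hit by 4; {[7,11],[10,12],[10,13],[8,14]} hit by 11; {[17,19]} hit by 19.
Points: 4, 11, 19 (3 total).

3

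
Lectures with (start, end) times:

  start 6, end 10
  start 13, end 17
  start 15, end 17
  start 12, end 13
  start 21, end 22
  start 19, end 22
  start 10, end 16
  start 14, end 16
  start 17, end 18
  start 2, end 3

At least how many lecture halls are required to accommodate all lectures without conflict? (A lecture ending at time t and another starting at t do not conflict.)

4

Events (time:±→running): 2:+→1 3:-→0 6:+→1 10:-→0 10:+→1 12:+→2 13:-→1 13:+→2 14:+→3 15:+→4 … peak 4.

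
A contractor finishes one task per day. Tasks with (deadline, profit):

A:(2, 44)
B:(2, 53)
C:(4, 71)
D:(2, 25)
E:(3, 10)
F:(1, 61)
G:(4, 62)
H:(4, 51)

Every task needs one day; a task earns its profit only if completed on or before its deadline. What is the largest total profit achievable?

By profit: C(d4,71), G(d4,62), F(d1,61), B(d2,53), H(d4,51), A(d2,44), D(d2,25), E(d3,10)
C→slot 4; G→slot 3; F→slot 1; B→slot 2; H skipped; A skipped; D skipped; E skipped.
Profit = 61 + 53 + 62 + 71 = 247

247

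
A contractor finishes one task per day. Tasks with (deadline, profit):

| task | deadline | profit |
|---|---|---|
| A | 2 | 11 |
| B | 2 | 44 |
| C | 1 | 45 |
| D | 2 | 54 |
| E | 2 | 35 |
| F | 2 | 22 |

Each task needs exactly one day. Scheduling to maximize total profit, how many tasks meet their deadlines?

2

Take jobs in profit order; each goes to the latest open slot no later than its deadline.
Profit order: D=54 C=45 B=44 E=35 F=22 A=11
Assign: D→slot 2, C→slot 1, B skipped, E skipped, F skipped, A skipped.
Slots: [1:C] [2:D]
2 of 6 scheduled.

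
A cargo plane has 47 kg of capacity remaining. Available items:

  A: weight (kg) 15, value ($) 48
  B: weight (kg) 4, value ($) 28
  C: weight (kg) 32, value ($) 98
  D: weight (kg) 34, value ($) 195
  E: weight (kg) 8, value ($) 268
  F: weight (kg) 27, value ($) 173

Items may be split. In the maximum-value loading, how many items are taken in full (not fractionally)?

3

Ratios (sorted): E 33.50, B 7.00, F 6.41, D 5.74, A 3.20, C 3.06
take E (8 @ 268); take B (4 @ 28); take F (27 @ 173); take 8/34 of D → 45.88. Capacity used 47/47.
3 item(s) taken whole; one partial (take 8/34 of D).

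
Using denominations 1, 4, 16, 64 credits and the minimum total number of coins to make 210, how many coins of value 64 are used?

3

Use the largest denomination that fits, subtract, and repeat.
210 = 3×64 + 1×16 + 2×1
Count of 64: 3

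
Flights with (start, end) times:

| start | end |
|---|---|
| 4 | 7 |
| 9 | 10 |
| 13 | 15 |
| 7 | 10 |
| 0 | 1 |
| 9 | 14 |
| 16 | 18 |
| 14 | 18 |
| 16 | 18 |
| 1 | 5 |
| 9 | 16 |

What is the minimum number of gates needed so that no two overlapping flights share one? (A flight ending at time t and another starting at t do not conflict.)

4

Events (time:±→running): 0:+→1 1:-→0 1:+→1 4:+→2 5:-→1 7:-→0 7:+→1 9:+→2 9:+→3 9:+→4 … peak 4.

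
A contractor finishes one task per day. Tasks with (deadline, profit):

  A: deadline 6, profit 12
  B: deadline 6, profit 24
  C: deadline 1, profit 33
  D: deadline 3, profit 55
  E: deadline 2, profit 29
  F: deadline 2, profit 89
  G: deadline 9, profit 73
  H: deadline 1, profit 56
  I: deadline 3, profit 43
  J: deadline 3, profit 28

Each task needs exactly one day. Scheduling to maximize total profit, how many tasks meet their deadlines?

Take jobs in profit order; each goes to the latest open slot no later than its deadline.
By profit: F(d2,89), G(d9,73), H(d1,56), D(d3,55), I(d3,43), C(d1,33), E(d2,29), J(d3,28), B(d6,24), A(d6,12)
F→slot 2; G→slot 9; H→slot 1; D→slot 3; I skipped; C skipped; E skipped; J skipped; B→slot 6; A→slot 5.
6 of 10 scheduled.

6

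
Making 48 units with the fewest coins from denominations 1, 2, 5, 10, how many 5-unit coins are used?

Use the largest denomination that fits, subtract, and repeat.
48 − 4×10→8 − 1×5→3 − 1×2→1 − 1×1→0
Count of 5: 1

1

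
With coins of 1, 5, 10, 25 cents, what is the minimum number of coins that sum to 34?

34 = 1×25 + 1×5 + 4×1
Total coins = 1 + 1 + 4 = 6

6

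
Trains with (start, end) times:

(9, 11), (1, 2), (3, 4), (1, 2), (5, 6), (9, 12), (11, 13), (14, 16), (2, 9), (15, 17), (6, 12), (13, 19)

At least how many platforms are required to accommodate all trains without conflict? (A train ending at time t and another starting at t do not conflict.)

3

Count concurrent intervals with a sweep; the peak is the room count.
starts: [1, 1, 2, 3, 5, 6, 9, 9, 11, 13, 14, 15]
ends:   [2, 2, 4, 6, 9, 11, 12, 12, 13, 16, 17, 19]
s1→1 s1→2 e2→1 e2→0 s2→1 s3→2 e4→1 s5→2 e6→1 s6→2 e9→1 s9→2 s9→3  — peak 3.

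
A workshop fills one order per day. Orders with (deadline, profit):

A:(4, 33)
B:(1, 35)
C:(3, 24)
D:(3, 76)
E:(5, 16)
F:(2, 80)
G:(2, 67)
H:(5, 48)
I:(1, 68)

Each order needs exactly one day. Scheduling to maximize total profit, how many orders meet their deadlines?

Sort by profit descending; place each in the latest free slot ≤ its deadline.
Profit order: F=80 D=76 I=68 G=67 H=48 B=35 A=33 C=24 E=16
Assign: F→slot 2, D→slot 3, I→slot 1, G skipped, H→slot 5, B skipped, A→slot 4, C skipped, E skipped.
Slots: [1:I] [2:F] [3:D] [4:A] [5:H]
5 of 9 scheduled.

5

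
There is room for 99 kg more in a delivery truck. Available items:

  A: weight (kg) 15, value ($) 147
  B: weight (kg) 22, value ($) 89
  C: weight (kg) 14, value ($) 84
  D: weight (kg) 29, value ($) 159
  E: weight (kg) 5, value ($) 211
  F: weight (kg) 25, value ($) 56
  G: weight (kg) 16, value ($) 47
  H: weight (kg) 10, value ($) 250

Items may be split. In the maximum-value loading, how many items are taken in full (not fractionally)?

Greedy by value/weight ratio, highest first.
Order: E (211/5=42.20) > H (250/10=25.00) > A (147/15=9.80) > C (84/14=6.00) > D (159/29=5.48) > B (89/22=4.05) > G (47/16=2.94) > F (56/25=2.24)
Fill: take E (5 @ 211) → take H (10 @ 250) → take A (15 @ 147) → take C (14 @ 84) → take D (29 @ 159) → take B (22 @ 89) → take 4/16 of G → 11.75; 99/99 used.
6 item(s) taken whole; one partial (take 4/16 of G).

6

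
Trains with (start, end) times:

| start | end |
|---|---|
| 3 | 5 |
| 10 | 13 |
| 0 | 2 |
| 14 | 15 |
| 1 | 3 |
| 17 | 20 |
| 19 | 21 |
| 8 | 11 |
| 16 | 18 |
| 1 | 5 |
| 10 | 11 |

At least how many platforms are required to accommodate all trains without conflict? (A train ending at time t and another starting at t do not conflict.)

The answer is the maximum number of intervals overlapping at any instant.
Events (time:±→running): 0:+→1 1:+→2 1:+→3 … peak 3.

3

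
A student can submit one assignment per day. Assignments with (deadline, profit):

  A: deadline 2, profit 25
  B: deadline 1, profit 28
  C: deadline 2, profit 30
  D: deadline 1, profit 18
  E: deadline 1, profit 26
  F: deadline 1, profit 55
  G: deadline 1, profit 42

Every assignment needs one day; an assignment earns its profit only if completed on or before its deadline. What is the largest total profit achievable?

Sort by profit descending; place each in the latest free slot ≤ its deadline.
Profit order: F=55 G=42 C=30 B=28 E=26 A=25 D=18
Assign: F→slot 1, G skipped, C→slot 2, B skipped, E skipped, A skipped, D skipped.
Slots: [1:F] [2:C]
Profit = 55 + 30 = 85

85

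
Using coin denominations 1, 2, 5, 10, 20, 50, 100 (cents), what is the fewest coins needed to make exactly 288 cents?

Use the largest denomination that fits, subtract, and repeat.
288 − 2×100→88 − 1×50→38 − 1×20→18 − 1×10→8 − 1×5→3 − 1×2→1 − 1×1→0
Total coins = 2 + 1 + 1 + 1 + 1 + 1 + 1 = 8

8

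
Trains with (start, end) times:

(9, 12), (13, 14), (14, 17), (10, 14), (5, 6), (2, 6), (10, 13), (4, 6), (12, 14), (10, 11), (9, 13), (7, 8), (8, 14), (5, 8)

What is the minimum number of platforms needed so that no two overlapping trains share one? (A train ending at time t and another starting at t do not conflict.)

The answer is the maximum number of intervals overlapping at any instant.
Events (time:±→running): 2:+→1 4:+→2 5:+→3 5:+→4 6:-→3 6:-→2 6:-→1 7:+→2 8:-→1 8:-→0 8:+→1 9:+→2 9:+→3 10:+→4 10:+→5 10:+→6 … peak 6.

6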